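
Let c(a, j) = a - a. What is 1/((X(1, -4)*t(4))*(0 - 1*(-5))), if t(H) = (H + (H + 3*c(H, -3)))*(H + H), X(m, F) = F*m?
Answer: -1/1280 ≈ -0.00078125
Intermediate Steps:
c(a, j) = 0
t(H) = 4*H² (t(H) = (H + (H + 3*0))*(H + H) = (H + (H + 0))*(2*H) = (H + H)*(2*H) = (2*H)*(2*H) = 4*H²)
1/((X(1, -4)*t(4))*(0 - 1*(-5))) = 1/(((-4*1)*(4*4²))*(0 - 1*(-5))) = 1/((-16*16)*(0 + 5)) = 1/(-4*64*5) = 1/(-256*5) = 1/(-1280) = -1/1280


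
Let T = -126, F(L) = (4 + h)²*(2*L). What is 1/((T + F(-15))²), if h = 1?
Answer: 1/767376 ≈ 1.3031e-6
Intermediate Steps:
F(L) = 50*L (F(L) = (4 + 1)²*(2*L) = 5²*(2*L) = 25*(2*L) = 50*L)
1/((T + F(-15))²) = 1/((-126 + 50*(-15))²) = 1/((-126 - 750)²) = 1/((-876)²) = 1/767376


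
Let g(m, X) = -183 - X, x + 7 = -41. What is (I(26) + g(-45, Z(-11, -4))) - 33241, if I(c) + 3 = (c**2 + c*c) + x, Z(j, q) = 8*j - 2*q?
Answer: -32043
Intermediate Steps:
x = -48 (x = -7 - 41 = -48)
Z(j, q) = -2*q + 8*j
I(c) = -51 + 2*c**2 (I(c) = -3 + ((c**2 + c*c) - 48) = -3 + ((c**2 + c**2) - 48) = -3 + (2*c**2 - 48) = -3 + (-48 + 2*c**2) = -51 + 2*c**2)
(I(26) + g(-45, Z(-11, -4))) - 33241 = ((-51 + 2*26**2) + (-183 - (-2*(-4) + 8*(-11)))) - 33241 = ((-51 + 2*676) + (-183 - (8 - 88))) - 33241 = ((-51 + 1352) + (-183 - 1*(-80))) - 33241 = (1301 + (-183 + 80)) - 33241 = (1301 - 103) - 33241 = 1198 - 33241 = -32043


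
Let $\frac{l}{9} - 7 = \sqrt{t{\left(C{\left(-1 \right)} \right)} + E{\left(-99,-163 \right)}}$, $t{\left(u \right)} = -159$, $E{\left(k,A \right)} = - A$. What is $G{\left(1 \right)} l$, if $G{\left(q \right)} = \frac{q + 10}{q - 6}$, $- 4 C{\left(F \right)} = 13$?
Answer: $- \frac{891}{5} \approx -178.2$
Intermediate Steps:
$C{\left(F \right)} = - \frac{13}{4}$ ($C{\left(F \right)} = \left(- \frac{1}{4}\right) 13 = - \frac{13}{4}$)
$G{\left(q \right)} = \frac{10 + q}{-6 + q}$
$l = 81$ ($l = 63 + 9 \sqrt{-159 - -163} = 63 + 9 \sqrt{-159 + 163} = 63 + 9 \sqrt{4} = 63 + 9 \cdot 2 = 63 + 18 = 81$)
$G{\left(1 \right)} l = \frac{10 + 1}{-6 + 1} \cdot 81 = \frac{1}{-5} \cdot 11 \cdot 81 = \left(- \frac{1}{5}\right) 11 \cdot 81 = \left(- \frac{11}{5}\right) 81 = - \frac{891}{5}$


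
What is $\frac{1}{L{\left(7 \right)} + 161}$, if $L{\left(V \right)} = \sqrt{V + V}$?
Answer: $\frac{23}{3701} - \frac{\sqrt{14}}{25907} \approx 0.0060701$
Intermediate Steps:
$L{\left(V \right)} = \sqrt{2} \sqrt{V}$ ($L{\left(V \right)} = \sqrt{2 V} = \sqrt{2} \sqrt{V}$)
$\frac{1}{L{\left(7 \right)} + 161} = \frac{1}{\sqrt{2} \sqrt{7} + 161} = \frac{1}{\sqrt{14} + 161} = \frac{1}{161 + \sqrt{14}}$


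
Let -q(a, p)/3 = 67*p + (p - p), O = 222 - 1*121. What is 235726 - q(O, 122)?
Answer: 260248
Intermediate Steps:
O = 101 (O = 222 - 121 = 101)
q(a, p) = -201*p (q(a, p) = -3*(67*p + (p - p)) = -3*(67*p + 0) = -201*p)
235726 - q(O, 122) = 235726 - (-201)*122 = 235726 - 1*(-24522) = 235726 + 24522 = 260248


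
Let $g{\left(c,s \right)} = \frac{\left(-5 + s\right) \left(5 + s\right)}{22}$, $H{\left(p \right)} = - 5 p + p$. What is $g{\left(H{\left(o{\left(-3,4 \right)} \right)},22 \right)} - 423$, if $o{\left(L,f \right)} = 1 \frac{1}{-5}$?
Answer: $- \frac{8847}{22} \approx -402.14$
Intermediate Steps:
$o{\left(L,f \right)} = - \frac{1}{5}$ ($o{\left(L,f \right)} = 1 \left(- \frac{1}{5}\right) = - \frac{1}{5}$)
$H{\left(p \right)} = - 4 p$
$g{\left(c,s \right)} = \frac{\left(-5 + s\right) \left(5 + s\right)}{22}$ ($g{\left(c,s \right)} = \left(-5 + s\right) \left(5 + s\right) \frac{1}{22} = \frac{\left(-5 + s\right) \left(5 + s\right)}{22}$)
$g{\left(H{\left(o{\left(-3,4 \right)} \right)},22 \right)} - 423 = \left(- \frac{25}{22} + \frac{22^{2}}{22}\right) - 423 = \left(- \frac{25}{22} + \frac{1}{22} \cdot 484\right) - 423 = \left(- \frac{25}{22} + 22\right) - 423 = \frac{459}{22} - 423 = - \frac{8847}{22}$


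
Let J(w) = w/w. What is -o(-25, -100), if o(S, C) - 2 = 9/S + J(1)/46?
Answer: -1911/1150 ≈ -1.6617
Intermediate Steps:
J(w) = 1
o(S, C) = 93/46 + 9/S (o(S, C) = 2 + (9/S + 1/46) = 2 + (1/46 + 9/S) = 93/46 + 9/S)
-o(-25, -100) = -(93/46 + 9/(-25)) = -(93/46 + 9*(-1/25)) = -(93/46 - 9/25) = -1*1911/1150 = -1911/1150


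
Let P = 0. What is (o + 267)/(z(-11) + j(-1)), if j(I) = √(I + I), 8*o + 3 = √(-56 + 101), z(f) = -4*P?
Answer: 3*I*√2*(-711 - √5)/16 ≈ -189.13*I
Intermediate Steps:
z(f) = 0 (z(f) = -4*0 = 0)
o = -3/8 + 3*√5/8 (o = -3/8 + √(-56 + 101)/8 = -3/8 + √45/8 = -3/8 + (3*√5)/8 = -3/8 + 3*√5/8 ≈ 0.46353)
j(I) = √2*√I (j(I) = √(2*I) = √2*√I)
(o + 267)/(z(-11) + j(-1)) = ((-3/8 + 3*√5/8) + 267)/(0 + √2*√(-1)) = (2133/8 + 3*√5/8)/(0 + √2*I) = (2133/8 + 3*√5/8)/(0 + I*√2) = (2133/8 + 3*√5/8)/((I*√2)) = (2133/8 + 3*√5/8)*(-I*√2/2) = -I*√2*(2133/8 + 3*√5/8)/2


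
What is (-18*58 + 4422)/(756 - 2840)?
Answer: -1689/1042 ≈ -1.6209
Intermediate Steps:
(-18*58 + 4422)/(756 - 2840) = (-1044 + 4422)/(-2084) = 3378*(-1/2084) = -1689/1042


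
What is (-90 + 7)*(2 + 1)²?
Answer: -747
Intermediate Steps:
(-90 + 7)*(2 + 1)² = -83*3² = -83*9 = -747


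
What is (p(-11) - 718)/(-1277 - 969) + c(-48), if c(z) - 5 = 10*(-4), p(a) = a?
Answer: -77881/2246 ≈ -34.675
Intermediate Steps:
c(z) = -35 (c(z) = 5 + 10*(-4) = 5 - 40 = -35)
(p(-11) - 718)/(-1277 - 969) + c(-48) = (-11 - 718)/(-1277 - 969) - 35 = -729/(-2246) - 35 = -729*(-1/2246) - 35 = 729/2246 - 35 = -77881/2246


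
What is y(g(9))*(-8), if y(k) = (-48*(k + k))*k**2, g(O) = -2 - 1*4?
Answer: -165888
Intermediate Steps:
g(O) = -6 (g(O) = -2 - 4 = -6)
y(k) = -96*k**3 (y(k) = (-96*k)*k**2 = -96*k**3)
y(g(9))*(-8) = -96*(-6)**3*(-8) = -96*(-216)*(-8) = 20736*(-8) = -165888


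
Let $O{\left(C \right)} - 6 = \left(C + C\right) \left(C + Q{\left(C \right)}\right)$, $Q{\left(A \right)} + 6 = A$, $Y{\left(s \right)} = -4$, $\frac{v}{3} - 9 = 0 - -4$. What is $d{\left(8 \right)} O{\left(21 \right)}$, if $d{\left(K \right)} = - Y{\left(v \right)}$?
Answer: $6072$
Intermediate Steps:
$v = 39$ ($v = 27 + 3 \left(0 - -4\right) = 27 + 3 \left(0 + 4\right) = 27 + 3 \cdot 4 = 27 + 12 = 39$)
$Q{\left(A \right)} = -6 + A$
$d{\left(K \right)} = 4$ ($d{\left(K \right)} = \left(-1\right) \left(-4\right) = 4$)
$O{\left(C \right)} = 6 + 2 C \left(-6 + 2 C\right)$ ($O{\left(C \right)} = 6 + \left(C + C\right) \left(C + \left(-6 + C\right)\right) = 6 + 2 C \left(-6 + 2 C\right)$)
$d{\left(8 \right)} O{\left(21 \right)} = 4 \left(6 - 252 + 4 \cdot 21^{2}\right) = 4 \left(6 - 252 + 4 \cdot 441\right) = 4 \left(6 - 252 + 1764\right) = 4 \cdot 1518 = 6072$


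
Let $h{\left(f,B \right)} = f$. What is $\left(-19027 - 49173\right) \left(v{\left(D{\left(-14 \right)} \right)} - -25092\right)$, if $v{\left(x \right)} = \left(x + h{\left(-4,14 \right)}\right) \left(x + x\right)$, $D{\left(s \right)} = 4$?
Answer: $-1711274400$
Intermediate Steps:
$v{\left(x \right)} = 2 x \left(-4 + x\right)$ ($v{\left(x \right)} = \left(x - 4\right) \left(x + x\right) = \left(-4 + x\right) 2 x = 2 x \left(-4 + x\right)$)
$\left(-19027 - 49173\right) \left(v{\left(D{\left(-14 \right)} \right)} - -25092\right) = \left(-19027 - 49173\right) \left(2 \cdot 4 \left(-4 + 4\right) - -25092\right) = - 68200 \left(2 \cdot 4 \cdot 0 + 25092\right) = - 68200 \left(0 + 25092\right) = \left(-68200\right) 25092 = -1711274400$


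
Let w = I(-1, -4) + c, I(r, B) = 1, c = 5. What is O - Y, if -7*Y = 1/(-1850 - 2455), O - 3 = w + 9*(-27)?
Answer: -7051591/30135 ≈ -234.00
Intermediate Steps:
w = 6 (w = 1 + 5 = 6)
O = -234 (O = 3 + (6 + 9*(-27)) = 3 + (6 - 243) = 3 - 237 = -234)
Y = 1/30135 (Y = -1/(7*(-1850 - 2455)) = -⅐/(-4305) = -⅐*(-1/4305) = 1/30135 ≈ 3.3184e-5)
O - Y = -234 - 1*1/30135 = -234 - 1/30135 = -7051591/30135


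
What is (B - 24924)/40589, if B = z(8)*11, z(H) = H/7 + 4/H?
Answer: -348683/568246 ≈ -0.61361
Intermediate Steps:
z(H) = 4/H + H/7 (z(H) = H*(⅐) + 4/H = H/7 + 4/H = 4/H + H/7)
B = 253/14 (B = (4/8 + (⅐)*8)*11 = (4*(⅛) + 8/7)*11 = (½ + 8/7)*11 = (23/14)*11 = 253/14 ≈ 18.071)
(B - 24924)/40589 = (253/14 - 24924)/40589 = -348683/14*1/40589 = -348683/568246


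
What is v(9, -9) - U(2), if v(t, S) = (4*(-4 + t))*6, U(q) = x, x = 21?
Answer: 99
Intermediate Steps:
U(q) = 21
v(t, S) = -96 + 24*t (v(t, S) = (-16 + 4*t)*6 = -96 + 24*t)
v(9, -9) - U(2) = (-96 + 24*9) - 1*21 = (-96 + 216) - 21 = 120 - 21 = 99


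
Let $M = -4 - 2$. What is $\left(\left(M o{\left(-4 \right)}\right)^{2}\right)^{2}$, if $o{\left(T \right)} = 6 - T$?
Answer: $12960000$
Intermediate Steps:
$M = -6$ ($M = -4 - 2 = -6$)
$\left(\left(M o{\left(-4 \right)}\right)^{2}\right)^{2} = \left(\left(- 6 \left(6 - -4\right)\right)^{2}\right)^{2} = \left(\left(- 6 \left(6 + 4\right)\right)^{2}\right)^{2} = \left(\left(\left(-6\right) 10\right)^{2}\right)^{2} = \left(\left(-60\right)^{2}\right)^{2} = 3600^{2} = 12960000$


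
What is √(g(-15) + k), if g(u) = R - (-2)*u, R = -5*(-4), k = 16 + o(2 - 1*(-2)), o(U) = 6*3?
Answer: 2*√6 ≈ 4.8990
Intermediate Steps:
o(U) = 18
k = 34 (k = 16 + 18 = 34)
R = 20
g(u) = 20 + 2*u (g(u) = 20 - (-2)*u = 20 + 2*u)
√(g(-15) + k) = √((20 + 2*(-15)) + 34) = √((20 - 30) + 34) = √(-10 + 34) = √24 = 2*√6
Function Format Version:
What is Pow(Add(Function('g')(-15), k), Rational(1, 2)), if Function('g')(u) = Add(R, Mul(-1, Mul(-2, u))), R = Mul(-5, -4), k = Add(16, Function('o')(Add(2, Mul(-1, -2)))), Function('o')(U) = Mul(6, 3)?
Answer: Mul(2, Pow(6, Rational(1, 2))) ≈ 4.8990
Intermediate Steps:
Function('o')(U) = 18
k = 34 (k = Add(16, 18) = 34)
R = 20
Function('g')(u) = Add(20, Mul(2, u)) (Function('g')(u) = Add(20, Mul(-1, Mul(-2, u))) = Add(20, Mul(2, u)))
Pow(Add(Function('g')(-15), k), Rational(1, 2)) = Pow(Add(Add(20, Mul(2, -15)), 34), Rational(1, 2)) = Pow(Add(Add(20, -30), 34), Rational(1, 2)) = Pow(Add(-10, 34), Rational(1, 2)) = Pow(24, Rational(1, 2)) = Mul(2, Pow(6, Rational(1, 2)))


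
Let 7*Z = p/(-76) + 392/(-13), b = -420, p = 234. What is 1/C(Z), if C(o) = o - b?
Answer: 3458/1435943 ≈ 0.0024082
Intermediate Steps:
Z = -16417/3458 (Z = (234/(-76) + 392/(-13))/7 = (234*(-1/76) + 392*(-1/13))/7 = (-117/38 - 392/13)/7 = (⅐)*(-16417/494) = -16417/3458 ≈ -4.7475)
C(o) = 420 + o (C(o) = o - 1*(-420) = o + 420 = 420 + o)
1/C(Z) = 1/(420 - 16417/3458) = 1/(1435943/3458) = 3458/1435943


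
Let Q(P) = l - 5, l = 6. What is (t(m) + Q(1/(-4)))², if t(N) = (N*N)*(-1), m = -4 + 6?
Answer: 9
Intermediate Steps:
m = 2
Q(P) = 1 (Q(P) = 6 - 5 = 1)
t(N) = -N² (t(N) = N²*(-1) = -N²)
(t(m) + Q(1/(-4)))² = (-1*2² + 1)² = (-1*4 + 1)² = (-4 + 1)² = (-3)² = 9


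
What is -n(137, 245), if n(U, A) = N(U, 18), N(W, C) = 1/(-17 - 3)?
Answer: 1/20 ≈ 0.050000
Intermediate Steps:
N(W, C) = -1/20 (N(W, C) = 1/(-20) = -1/20)
n(U, A) = -1/20
-n(137, 245) = -1*(-1/20) = 1/20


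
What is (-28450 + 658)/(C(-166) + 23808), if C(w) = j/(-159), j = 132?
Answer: -368244/315445 ≈ -1.1674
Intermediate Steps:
C(w) = -44/53 (C(w) = 132/(-159) = 132*(-1/159) = -44/53)
(-28450 + 658)/(C(-166) + 23808) = (-28450 + 658)/(-44/53 + 23808) = -27792/1261780/53 = -27792*53/1261780 = -368244/315445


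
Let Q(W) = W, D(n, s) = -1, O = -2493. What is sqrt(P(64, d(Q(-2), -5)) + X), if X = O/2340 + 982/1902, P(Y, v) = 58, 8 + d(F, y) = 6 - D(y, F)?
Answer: sqrt(878101423095)/123630 ≈ 7.5796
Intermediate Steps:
d(F, y) = -1 (d(F, y) = -8 + (6 - 1*(-1)) = -8 + (6 + 1) = -8 + 7 = -1)
X = -135767/247260 (X = -2493/2340 + 982/1902 = -2493*1/2340 + 982*(1/1902) = -277/260 + 491/951 = -135767/247260 ≈ -0.54909)
sqrt(P(64, d(Q(-2), -5)) + X) = sqrt(58 - 135767/247260) = sqrt(14205313/247260) = sqrt(878101423095)/123630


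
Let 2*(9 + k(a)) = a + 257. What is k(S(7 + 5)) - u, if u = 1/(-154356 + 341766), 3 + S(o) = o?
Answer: 23238839/187410 ≈ 124.00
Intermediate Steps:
S(o) = -3 + o
u = 1/187410 ≈ 5.3359e-6
k(a) = 239/2 + a/2 (k(a) = -9 + (a + 257)/2 = -9 + (257 + a)/2 = -9 + (257/2 + a/2) = 239/2 + a/2)
k(S(7 + 5)) - u = (239/2 + (-3 + (7 + 5))/2) - 1*1/187410 = (239/2 + (-3 + 12)/2) - 1/187410 = (239/2 + (½)*9) - 1/187410 = (239/2 + 9/2) - 1/187410 = 124 - 1/187410 = 23238839/187410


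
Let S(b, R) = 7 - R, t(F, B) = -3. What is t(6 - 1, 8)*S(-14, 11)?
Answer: 12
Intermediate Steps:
t(6 - 1, 8)*S(-14, 11) = -3*(7 - 1*11) = -3*(7 - 11) = -3*(-4) = 12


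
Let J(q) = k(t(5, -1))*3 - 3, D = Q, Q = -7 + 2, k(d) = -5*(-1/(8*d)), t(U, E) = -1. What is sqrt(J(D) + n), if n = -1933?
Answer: I*sqrt(31006)/4 ≈ 44.021*I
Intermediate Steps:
k(d) = 5/(8*d) (k(d) = -5*(-1/(8*d)) = -(-5)/(8*d) = 5/(8*d))
Q = -5
D = -5
J(q) = -39/8 (J(q) = ((5/8)/(-1))*3 - 3 = ((5/8)*(-1))*3 - 3 = -5/8*3 - 3 = -15/8 - 3 = -39/8)
sqrt(J(D) + n) = sqrt(-39/8 - 1933) = sqrt(-15503/8) = I*sqrt(31006)/4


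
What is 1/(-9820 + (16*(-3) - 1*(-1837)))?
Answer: -1/8031 ≈ -0.00012452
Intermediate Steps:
1/(-9820 + (16*(-3) - 1*(-1837))) = 1/(-9820 + (-48 + 1837)) = 1/(-9820 + 1789) = 1/(-8031) = -1/8031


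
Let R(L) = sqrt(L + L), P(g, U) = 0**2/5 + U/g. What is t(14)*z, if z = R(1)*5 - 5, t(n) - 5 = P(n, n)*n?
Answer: -95 + 95*sqrt(2) ≈ 39.350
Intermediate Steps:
P(g, U) = U/g (P(g, U) = 0*(1/5) + U/g = 0 + U/g = U/g)
t(n) = 5 + n (t(n) = 5 + (n/n)*n = 5 + 1*n = 5 + n)
R(L) = sqrt(2)*sqrt(L) (R(L) = sqrt(2*L) = sqrt(2)*sqrt(L))
z = -5 + 5*sqrt(2) (z = (sqrt(2)*sqrt(1))*5 - 5 = (sqrt(2)*1)*5 - 5 = sqrt(2)*5 - 5 = 5*sqrt(2) - 5 = -5 + 5*sqrt(2) ≈ 2.0711)
t(14)*z = (5 + 14)*(-5 + 5*sqrt(2)) = 19*(-5 + 5*sqrt(2)) = -95 + 95*sqrt(2)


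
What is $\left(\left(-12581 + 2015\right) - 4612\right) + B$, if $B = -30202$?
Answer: $-45380$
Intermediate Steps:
$\left(\left(-12581 + 2015\right) - 4612\right) + B = \left(\left(-12581 + 2015\right) - 4612\right) - 30202 = \left(-10566 - 4612\right) - 30202 = -15178 - 30202 = -45380$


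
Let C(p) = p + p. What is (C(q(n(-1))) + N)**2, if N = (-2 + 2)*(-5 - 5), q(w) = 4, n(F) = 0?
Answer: 64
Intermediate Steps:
C(p) = 2*p
N = 0 (N = 0*(-10) = 0)
(C(q(n(-1))) + N)**2 = (2*4 + 0)**2 = (8 + 0)**2 = 8**2 = 64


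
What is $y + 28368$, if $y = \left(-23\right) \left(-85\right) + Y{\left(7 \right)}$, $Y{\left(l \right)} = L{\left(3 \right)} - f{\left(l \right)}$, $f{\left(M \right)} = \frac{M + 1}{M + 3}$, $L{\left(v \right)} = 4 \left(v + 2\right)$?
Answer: $\frac{151711}{5} \approx 30342.0$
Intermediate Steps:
$L{\left(v \right)} = 8 + 4 v$ ($L{\left(v \right)} = 4 \left(2 + v\right) = 8 + 4 v$)
$f{\left(M \right)} = \frac{1 + M}{3 + M}$
$Y{\left(l \right)} = 20 - \frac{1 + l}{3 + l}$ ($Y{\left(l \right)} = \left(8 + 4 \cdot 3\right) - \frac{1 + l}{3 + l} = \left(8 + 12\right) - \frac{1 + l}{3 + l} = 20 - \frac{1 + l}{3 + l}$)
$y = \frac{9871}{5}$ ($y = \left(-23\right) \left(-85\right) + \frac{59 + 19 \cdot 7}{3 + 7} = 1955 + \frac{59 + 133}{10} = 1955 + \frac{1}{10} \cdot 192 = 1955 + \frac{96}{5} = \frac{9871}{5} \approx 1974.2$)
$y + 28368 = \frac{9871}{5} + 28368 = \frac{151711}{5}$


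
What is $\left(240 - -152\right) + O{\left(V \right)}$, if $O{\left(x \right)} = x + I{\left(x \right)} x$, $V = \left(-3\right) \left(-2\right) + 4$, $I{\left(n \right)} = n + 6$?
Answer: $562$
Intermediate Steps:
$I{\left(n \right)} = 6 + n$
$V = 10$ ($V = 6 + 4 = 10$)
$O{\left(x \right)} = x + x \left(6 + x\right)$ ($O{\left(x \right)} = x + \left(6 + x\right) x = x + x \left(6 + x\right)$)
$\left(240 - -152\right) + O{\left(V \right)} = \left(240 - -152\right) + 10 \left(7 + 10\right) = \left(240 + 152\right) + 10 \cdot 17 = 392 + 170 = 562$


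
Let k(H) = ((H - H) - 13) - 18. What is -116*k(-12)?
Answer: 3596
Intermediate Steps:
k(H) = -31 (k(H) = (0 - 13) - 18 = -13 - 18 = -31)
-116*k(-12) = -116*(-31) = 3596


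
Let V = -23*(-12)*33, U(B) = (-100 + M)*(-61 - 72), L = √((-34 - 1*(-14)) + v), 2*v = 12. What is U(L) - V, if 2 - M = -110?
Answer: -10704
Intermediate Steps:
v = 6 (v = (½)*12 = 6)
M = 112 (M = 2 - 1*(-110) = 2 + 110 = 112)
L = I*√14 (L = √((-34 - 1*(-14)) + 6) = √((-34 + 14) + 6) = √(-20 + 6) = √(-14) = I*√14 ≈ 3.7417*I)
U(B) = -1596 (U(B) = (-100 + 112)*(-61 - 72) = 12*(-133) = -1596)
V = 9108 (V = 276*33 = 9108)
U(L) - V = -1596 - 1*9108 = -1596 - 9108 = -10704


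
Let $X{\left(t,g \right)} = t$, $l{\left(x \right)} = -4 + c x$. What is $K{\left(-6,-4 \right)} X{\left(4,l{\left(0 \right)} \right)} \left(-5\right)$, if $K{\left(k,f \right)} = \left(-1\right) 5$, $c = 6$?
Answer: $100$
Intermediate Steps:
$K{\left(k,f \right)} = -5$
$l{\left(x \right)} = -4 + 6 x$
$K{\left(-6,-4 \right)} X{\left(4,l{\left(0 \right)} \right)} \left(-5\right) = \left(-5\right) 4 \left(-5\right) = \left(-20\right) \left(-5\right) = 100$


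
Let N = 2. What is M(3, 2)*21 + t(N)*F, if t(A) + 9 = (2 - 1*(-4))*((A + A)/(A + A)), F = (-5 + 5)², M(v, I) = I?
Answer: 42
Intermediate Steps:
F = 0 (F = 0² = 0)
t(A) = -3 (t(A) = -9 + (2 - 1*(-4))*((A + A)/(A + A)) = -9 + (2 + 4)*((2*A)/((2*A))) = -9 + 6*((2*A)*(1/(2*A))) = -9 + 6*1 = -9 + 6 = -3)
M(3, 2)*21 + t(N)*F = 2*21 - 3*0 = 42 + 0 = 42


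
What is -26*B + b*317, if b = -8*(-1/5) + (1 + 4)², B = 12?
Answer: 40601/5 ≈ 8120.2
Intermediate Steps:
b = 133/5 (b = -8*(-1*⅕) + 5² = -(-8)/5 + 25 = -8*(-⅕) + 25 = 8/5 + 25 = 133/5 ≈ 26.600)
-26*B + b*317 = -26*12 + (133/5)*317 = -312 + 42161/5 = 40601/5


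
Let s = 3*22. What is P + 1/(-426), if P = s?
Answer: 28115/426 ≈ 65.998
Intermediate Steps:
s = 66
P = 66
P + 1/(-426) = 66 + 1/(-426) = 66 - 1/426 = 28115/426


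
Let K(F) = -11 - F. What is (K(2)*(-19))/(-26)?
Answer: -19/2 ≈ -9.5000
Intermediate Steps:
(K(2)*(-19))/(-26) = ((-11 - 1*2)*(-19))/(-26) = ((-11 - 2)*(-19))*(-1/26) = -13*(-19)*(-1/26) = 247*(-1/26) = -19/2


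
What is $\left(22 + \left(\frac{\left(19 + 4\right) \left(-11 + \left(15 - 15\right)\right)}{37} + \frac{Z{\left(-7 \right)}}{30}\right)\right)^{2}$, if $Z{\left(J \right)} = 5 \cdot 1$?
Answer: $\frac{11580409}{49284} \approx 234.97$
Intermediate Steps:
$Z{\left(J \right)} = 5$
$\left(22 + \left(\frac{\left(19 + 4\right) \left(-11 + \left(15 - 15\right)\right)}{37} + \frac{Z{\left(-7 \right)}}{30}\right)\right)^{2} = \left(22 + \left(\frac{\left(19 + 4\right) \left(-11 + \left(15 - 15\right)\right)}{37} + \frac{5}{30}\right)\right)^{2} = \left(22 + \left(23 \left(-11 + 0\right) \frac{1}{37} + 5 \cdot \frac{1}{30}\right)\right)^{2} = \left(22 + \left(23 \left(-11\right) \frac{1}{37} + \frac{1}{6}\right)\right)^{2} = \left(22 + \left(\left(-253\right) \frac{1}{37} + \frac{1}{6}\right)\right)^{2} = \left(22 + \left(- \frac{253}{37} + \frac{1}{6}\right)\right)^{2} = \left(22 - \frac{1481}{222}\right)^{2} = \left(\frac{3403}{222}\right)^{2} = \frac{11580409}{49284}$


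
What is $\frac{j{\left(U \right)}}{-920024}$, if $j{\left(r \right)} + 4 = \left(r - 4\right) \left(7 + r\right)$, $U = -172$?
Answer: $- \frac{1037}{32858} \approx -0.03156$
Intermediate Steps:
$j{\left(r \right)} = -4 + \left(-4 + r\right) \left(7 + r\right)$ ($j{\left(r \right)} = -4 + \left(r - 4\right) \left(7 + r\right) = -4 + \left(-4 + r\right) \left(7 + r\right)$)
$\frac{j{\left(U \right)}}{-920024} = \frac{-32 + \left(-172\right)^{2} + 3 \left(-172\right)}{-920024} = \left(-32 + 29584 - 516\right) \left(- \frac{1}{920024}\right) = 29036 \left(- \frac{1}{920024}\right) = - \frac{1037}{32858}$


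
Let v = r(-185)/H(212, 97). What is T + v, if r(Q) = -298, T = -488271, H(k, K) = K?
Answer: -47362585/97 ≈ -4.8827e+5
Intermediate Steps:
v = -298/97 ≈ -3.0722
T + v = -488271 - 298/97 = -47362585/97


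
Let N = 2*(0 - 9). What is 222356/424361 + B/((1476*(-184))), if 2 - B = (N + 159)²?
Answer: 68824204223/115249657824 ≈ 0.59717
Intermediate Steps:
N = -18 (N = 2*(-9) = -18)
B = -19879 (B = 2 - (-18 + 159)² = 2 - 1*141² = 2 - 1*19881 = 2 - 19881 = -19879)
222356/424361 + B/((1476*(-184))) = 222356/424361 - 19879/(1476*(-184)) = 222356*(1/424361) - 19879/(-271584) = 222356/424361 - 19879*(-1/271584) = 222356/424361 + 19879/271584 = 68824204223/115249657824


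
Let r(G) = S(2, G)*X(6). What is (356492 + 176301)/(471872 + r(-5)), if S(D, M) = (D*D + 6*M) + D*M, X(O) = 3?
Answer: 532793/471764 ≈ 1.1294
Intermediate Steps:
S(D, M) = D² + 6*M + D*M (S(D, M) = (D² + 6*M) + D*M = D² + 6*M + D*M)
r(G) = 12 + 24*G (r(G) = (2² + 6*G + 2*G)*3 = (4 + 6*G + 2*G)*3 = (4 + 8*G)*3 = 12 + 24*G)
(356492 + 176301)/(471872 + r(-5)) = (356492 + 176301)/(471872 + (12 + 24*(-5))) = 532793/(471872 + (12 - 120)) = 532793/(471872 - 108) = 532793/471764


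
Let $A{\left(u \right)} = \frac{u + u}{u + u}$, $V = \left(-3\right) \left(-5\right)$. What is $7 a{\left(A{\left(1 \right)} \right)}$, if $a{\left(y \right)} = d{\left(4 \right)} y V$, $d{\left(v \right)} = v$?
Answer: $420$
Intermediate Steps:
$V = 15$
$A{\left(u \right)} = 1$ ($A{\left(u \right)} = \frac{2 u}{2 u} = 2 u \frac{1}{2 u} = 1$)
$a{\left(y \right)} = 60 y$ ($a{\left(y \right)} = 4 y 15 = 60 y$)
$7 a{\left(A{\left(1 \right)} \right)} = 7 \cdot 60 \cdot 1 = 7 \cdot 60 = 420$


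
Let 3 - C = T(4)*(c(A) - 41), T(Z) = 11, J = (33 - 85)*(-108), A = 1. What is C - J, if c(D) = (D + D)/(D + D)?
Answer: -5173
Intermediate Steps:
J = 5616 (J = -52*(-108) = 5616)
c(D) = 1 (c(D) = (2*D)/((2*D)) = (2*D)*(1/(2*D)) = 1)
C = 443 (C = 3 - 11*(1 - 41) = 3 - 11*(-40) = 3 - 1*(-440) = 3 + 440 = 443)
C - J = 443 - 1*5616 = 443 - 5616 = -5173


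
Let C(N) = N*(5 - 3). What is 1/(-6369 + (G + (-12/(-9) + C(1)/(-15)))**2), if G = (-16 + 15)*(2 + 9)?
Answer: -25/156824 ≈ -0.00015941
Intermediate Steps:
G = -11 (G = -1*11 = -11)
C(N) = 2*N (C(N) = N*2 = 2*N)
1/(-6369 + (G + (-12/(-9) + C(1)/(-15)))**2) = 1/(-6369 + (-11 + (-12/(-9) + (2*1)/(-15)))**2) = 1/(-6369 + (-11 + (-12*(-1/9) + 2*(-1/15)))**2) = 1/(-6369 + (-11 + (4/3 - 2/15))**2) = 1/(-6369 + (-11 + 6/5)**2) = 1/(-6369 + (-49/5)**2) = 1/(-6369 + 2401/25) = 1/(-156824/25) = -25/156824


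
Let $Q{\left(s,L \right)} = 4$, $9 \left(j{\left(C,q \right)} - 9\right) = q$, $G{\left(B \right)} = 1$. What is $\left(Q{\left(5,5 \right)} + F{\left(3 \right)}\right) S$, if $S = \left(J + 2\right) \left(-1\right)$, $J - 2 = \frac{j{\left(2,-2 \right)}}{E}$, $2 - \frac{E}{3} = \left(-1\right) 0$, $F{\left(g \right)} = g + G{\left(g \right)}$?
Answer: $- \frac{1180}{27} \approx -43.704$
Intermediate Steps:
$j{\left(C,q \right)} = 9 + \frac{q}{9}$
$F{\left(g \right)} = 1 + g$ ($F{\left(g \right)} = g + 1 = 1 + g$)
$E = 6$ ($E = 6 - 3 \left(\left(-1\right) 0\right) = 6 - 0 = 6 + 0 = 6$)
$J = \frac{187}{54}$ ($J = 2 + \frac{9 + \frac{1}{9} \left(-2\right)}{6} = 2 + \left(9 - \frac{2}{9}\right) \frac{1}{6} = 2 + \frac{79}{9} \cdot \frac{1}{6} = 2 + \frac{79}{54} = \frac{187}{54} \approx 3.463$)
$S = - \frac{295}{54}$ ($S = \left(\frac{187}{54} + 2\right) \left(-1\right) = \frac{295}{54} \left(-1\right) = - \frac{295}{54} \approx -5.463$)
$\left(Q{\left(5,5 \right)} + F{\left(3 \right)}\right) S = \left(4 + \left(1 + 3\right)\right) \left(- \frac{295}{54}\right) = \left(4 + 4\right) \left(- \frac{295}{54}\right) = 8 \left(- \frac{295}{54}\right) = - \frac{1180}{27}$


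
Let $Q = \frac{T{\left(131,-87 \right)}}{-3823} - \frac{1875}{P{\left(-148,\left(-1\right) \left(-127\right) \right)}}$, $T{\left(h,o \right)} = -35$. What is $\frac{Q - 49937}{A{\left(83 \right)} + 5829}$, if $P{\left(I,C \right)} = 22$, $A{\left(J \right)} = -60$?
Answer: $- \frac{1402389559}{161735838} \approx -8.6709$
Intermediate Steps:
$Q = - \frac{7167355}{84106}$ ($Q = - \frac{35}{-3823} - \frac{1875}{22} = \left(-35\right) \left(- \frac{1}{3823}\right) - \frac{1875}{22} = \frac{35}{3823} - \frac{1875}{22} = - \frac{7167355}{84106} \approx -85.218$)
$\frac{Q - 49937}{A{\left(83 \right)} + 5829} = \frac{- \frac{7167355}{84106} - 49937}{-60 + 5829} = - \frac{4207168677}{84106 \cdot 5769} = \left(- \frac{4207168677}{84106}\right) \frac{1}{5769} = - \frac{1402389559}{161735838}$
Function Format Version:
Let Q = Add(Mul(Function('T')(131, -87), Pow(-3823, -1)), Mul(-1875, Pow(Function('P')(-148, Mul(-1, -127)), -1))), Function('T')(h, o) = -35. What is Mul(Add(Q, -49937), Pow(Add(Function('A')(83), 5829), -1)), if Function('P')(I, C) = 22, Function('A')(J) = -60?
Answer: Rational(-1402389559, 161735838) ≈ -8.6709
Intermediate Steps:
Q = Rational(-7167355, 84106) (Q = Add(Mul(-35, Pow(-3823, -1)), Mul(-1875, Pow(22, -1))) = Add(Mul(-35, Rational(-1, 3823)), Mul(-1875, Rational(1, 22))) = Add(Rational(35, 3823), Rational(-1875, 22)) = Rational(-7167355, 84106) ≈ -85.218)
Mul(Add(Q, -49937), Pow(Add(Function('A')(83), 5829), -1)) = Mul(Add(Rational(-7167355, 84106), -49937), Pow(Add(-60, 5829), -1)) = Mul(Rational(-4207168677, 84106), Pow(5769, -1)) = Mul(Rational(-4207168677, 84106), Rational(1, 5769)) = Rational(-1402389559, 161735838)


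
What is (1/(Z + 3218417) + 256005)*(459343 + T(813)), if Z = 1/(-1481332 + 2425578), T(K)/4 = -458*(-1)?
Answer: 358791107999810149124175/3038977378583 ≈ 1.1806e+11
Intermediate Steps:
T(K) = 1832 (T(K) = 4*(-458*(-1)) = 4*458 = 1832)
Z = 1/944246 ≈ 1.0590e-6
(1/(Z + 3218417) + 256005)*(459343 + T(813)) = (1/(1/944246 + 3218417) + 256005)*(459343 + 1832) = (1/(3038977378583/944246) + 256005)*461175 = (944246/3038977378583 + 256005)*461175 = (777993403805085161/3038977378583)*461175 = 358791107999810149124175/3038977378583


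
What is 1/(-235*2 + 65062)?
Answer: 1/64592 ≈ 1.5482e-5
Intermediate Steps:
1/(-235*2 + 65062) = 1/(-470 + 65062) = 1/64592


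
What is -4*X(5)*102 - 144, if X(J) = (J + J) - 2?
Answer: -3408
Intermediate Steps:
X(J) = -2 + 2*J (X(J) = 2*J - 2 = -2 + 2*J)
-4*X(5)*102 - 144 = -4*(-2 + 2*5)*102 - 144 = -4*(-2 + 10)*102 - 144 = -4*8*102 - 144 = -32*102 - 144 = -3264 - 144 = -3408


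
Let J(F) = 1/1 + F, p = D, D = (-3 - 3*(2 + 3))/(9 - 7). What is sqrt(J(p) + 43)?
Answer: sqrt(35) ≈ 5.9161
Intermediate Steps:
D = -9 (D = (-3 - 3*5)/2 = (-3 - 15)*(1/2) = -18*1/2 = -9)
p = -9
J(F) = 1 + F
sqrt(J(p) + 43) = sqrt((1 - 9) + 43) = sqrt(-8 + 43) = sqrt(35)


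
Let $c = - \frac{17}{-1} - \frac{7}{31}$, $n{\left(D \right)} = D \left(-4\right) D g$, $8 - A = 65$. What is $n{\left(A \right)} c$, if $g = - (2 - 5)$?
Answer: $- \frac{20273760}{31} \approx -6.5399 \cdot 10^{5}$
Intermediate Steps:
$g = 3$ ($g = \left(-1\right) \left(-3\right) = 3$)
$A = -57$ ($A = 8 - 65 = -57$)
$n{\left(D \right)} = - 12 D^{2}$ ($n{\left(D \right)} = D \left(-4\right) D 3 = - 4 D D 3 = - 4 D^{2} \cdot 3 = - 12 D^{2}$)
$c = \frac{520}{31}$ ($c = \left(-17\right) \left(-1\right) - \frac{7}{31} = 17 - \frac{7}{31} = \frac{520}{31} \approx 16.774$)
$n{\left(A \right)} c = - 12 \left(-57\right)^{2} \cdot \frac{520}{31} = \left(-12\right) 3249 \cdot \frac{520}{31} = \left(-38988\right) \frac{520}{31} = - \frac{20273760}{31}$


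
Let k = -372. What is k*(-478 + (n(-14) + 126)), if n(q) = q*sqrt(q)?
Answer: 130944 + 5208*I*sqrt(14) ≈ 1.3094e+5 + 19487.0*I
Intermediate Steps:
n(q) = q**(3/2)
k*(-478 + (n(-14) + 126)) = -372*(-478 + ((-14)**(3/2) + 126)) = -372*(-478 + (-14*I*sqrt(14) + 126)) = -372*(-478 + (126 - 14*I*sqrt(14))) = -372*(-352 - 14*I*sqrt(14)) = 130944 + 5208*I*sqrt(14)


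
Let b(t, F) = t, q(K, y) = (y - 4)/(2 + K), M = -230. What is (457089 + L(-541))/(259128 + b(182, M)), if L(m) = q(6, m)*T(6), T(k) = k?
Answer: 1826721/1037240 ≈ 1.7611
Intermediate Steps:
q(K, y) = (-4 + y)/(2 + K)
L(m) = -3 + 3*m/4 (L(m) = ((-4 + m)/(2 + 6))*6 = ((-4 + m)/8)*6 = (-½ + m/8)*6 = -3 + 3*m/4)
(457089 + L(-541))/(259128 + b(182, M)) = (457089 + (-3 + (¾)*(-541)))/(259128 + 182) = (457089 + (-3 - 1623/4))/259310 = (457089 - 1635/4)*(1/259310) = (1826721/4)*(1/259310) = 1826721/1037240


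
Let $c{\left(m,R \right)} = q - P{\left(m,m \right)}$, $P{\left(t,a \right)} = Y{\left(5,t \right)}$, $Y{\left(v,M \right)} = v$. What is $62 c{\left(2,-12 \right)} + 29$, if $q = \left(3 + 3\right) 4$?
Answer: $1207$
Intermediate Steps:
$P{\left(t,a \right)} = 5$
$q = 24$ ($q = 6 \cdot 4 = 24$)
$c{\left(m,R \right)} = 19$ ($c{\left(m,R \right)} = 24 - 5 = 19$)
$62 c{\left(2,-12 \right)} + 29 = 62 \cdot 19 + 29 = 1178 + 29 = 1207$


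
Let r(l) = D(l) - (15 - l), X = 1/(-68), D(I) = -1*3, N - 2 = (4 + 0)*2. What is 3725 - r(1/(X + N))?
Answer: 2541429/679 ≈ 3742.9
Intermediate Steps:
N = 10 (N = 2 + (4 + 0)*2 = 2 + 4*2 = 2 + 8 = 10)
D(I) = -3
X = -1/68 ≈ -0.014706
r(l) = -18 + l (r(l) = -3 - (15 - l) = -3 + (-15 + l) = -18 + l)
3725 - r(1/(X + N)) = 3725 - (-18 + 1/(-1/68 + 10)) = 3725 - (-18 + 1/(679/68)) = 3725 - (-18 + 68/679) = 3725 - 1*(-12154/679) = 3725 + 12154/679 = 2541429/679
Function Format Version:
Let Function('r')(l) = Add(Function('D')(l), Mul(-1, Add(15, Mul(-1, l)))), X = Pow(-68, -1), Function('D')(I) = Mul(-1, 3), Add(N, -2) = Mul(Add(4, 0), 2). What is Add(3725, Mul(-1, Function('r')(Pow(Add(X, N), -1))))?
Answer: Rational(2541429, 679) ≈ 3742.9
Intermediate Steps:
N = 10 (N = Add(2, Mul(Add(4, 0), 2)) = Add(2, Mul(4, 2)) = Add(2, 8) = 10)
Function('D')(I) = -3
X = Rational(-1, 68) ≈ -0.014706
Function('r')(l) = Add(-18, l) (Function('r')(l) = Add(-3, Mul(-1, Add(15, Mul(-1, l)))) = Add(-3, Add(-15, l)) = Add(-18, l))
Add(3725, Mul(-1, Function('r')(Pow(Add(X, N), -1)))) = Add(3725, Mul(-1, Add(-18, Pow(Add(Rational(-1, 68), 10), -1)))) = Add(3725, Mul(-1, Add(-18, Pow(Rational(679, 68), -1)))) = Add(3725, Mul(-1, Add(-18, Rational(68, 679)))) = Add(3725, Mul(-1, Rational(-12154, 679))) = Add(3725, Rational(12154, 679)) = Rational(2541429, 679)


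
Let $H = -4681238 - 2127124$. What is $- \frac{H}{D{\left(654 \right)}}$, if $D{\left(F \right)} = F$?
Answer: $\frac{1134727}{109} \approx 10410.0$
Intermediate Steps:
$H = -6808362$ ($H = -4681238 - 2127124 = -6808362$)
$- \frac{H}{D{\left(654 \right)}} = - \frac{-6808362}{654} = \left(-1\right) \left(- \frac{1134727}{109}\right) = \frac{1134727}{109}$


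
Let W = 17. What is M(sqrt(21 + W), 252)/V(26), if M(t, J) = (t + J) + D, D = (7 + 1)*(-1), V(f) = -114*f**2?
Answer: -61/19266 - sqrt(38)/77064 ≈ -0.0032462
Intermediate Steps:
D = -8 (D = 8*(-1) = -8)
M(t, J) = -8 + J + t (M(t, J) = (t + J) - 8 = (J + t) - 8 = -8 + J + t)
M(sqrt(21 + W), 252)/V(26) = (-8 + 252 + sqrt(21 + 17))/((-114*26**2)) = (-8 + 252 + sqrt(38))/((-114*676)) = (244 + sqrt(38))/(-77064) = (244 + sqrt(38))*(-1/77064) = -61/19266 - sqrt(38)/77064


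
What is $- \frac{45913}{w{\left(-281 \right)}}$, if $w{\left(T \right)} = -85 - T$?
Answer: $- \frac{937}{4} \approx -234.25$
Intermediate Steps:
$- \frac{45913}{w{\left(-281 \right)}} = - \frac{45913}{-85 - -281} = - \frac{45913}{-85 + 281} = - \frac{45913}{196} = \left(-45913\right) \frac{1}{196} = - \frac{937}{4}$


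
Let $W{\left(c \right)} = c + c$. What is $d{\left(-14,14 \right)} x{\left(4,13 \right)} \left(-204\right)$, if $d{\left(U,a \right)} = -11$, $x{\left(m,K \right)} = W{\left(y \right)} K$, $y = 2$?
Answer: $116688$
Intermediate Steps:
$W{\left(c \right)} = 2 c$
$x{\left(m,K \right)} = 4 K$ ($x{\left(m,K \right)} = 2 \cdot 2 K = 4 K$)
$d{\left(-14,14 \right)} x{\left(4,13 \right)} \left(-204\right) = - 11 \cdot 4 \cdot 13 \left(-204\right) = \left(-11\right) 52 \left(-204\right) = \left(-572\right) \left(-204\right) = 116688$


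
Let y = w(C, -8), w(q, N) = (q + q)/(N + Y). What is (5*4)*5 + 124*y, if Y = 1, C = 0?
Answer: 100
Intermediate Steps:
w(q, N) = 2*q/(1 + N) (w(q, N) = (q + q)/(N + 1) = (2*q)/(1 + N) = 2*q/(1 + N))
y = 0 (y = 2*0/(1 - 8) = 2*0/(-7) = 2*0*(-⅐) = 0)
(5*4)*5 + 124*y = (5*4)*5 + 124*0 = 20*5 + 0 = 100 + 0 = 100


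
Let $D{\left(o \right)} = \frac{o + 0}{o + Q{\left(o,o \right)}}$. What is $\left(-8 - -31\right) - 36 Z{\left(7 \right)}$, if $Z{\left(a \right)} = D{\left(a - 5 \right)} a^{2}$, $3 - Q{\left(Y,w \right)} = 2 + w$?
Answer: $-3505$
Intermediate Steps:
$Q{\left(Y,w \right)} = 1 - w$ ($Q{\left(Y,w \right)} = 3 - \left(2 + w\right) = 1 - w$)
$D{\left(o \right)} = o$ ($D{\left(o \right)} = \frac{o + 0}{o - \left(-1 + o\right)} = \frac{o}{1} = o 1 = o$)
$Z{\left(a \right)} = a^{2} \left(-5 + a\right)$ ($Z{\left(a \right)} = \left(a - 5\right) a^{2} = \left(-5 + a\right) a^{2} = a^{2} \left(-5 + a\right)$)
$\left(-8 - -31\right) - 36 Z{\left(7 \right)} = \left(-8 - -31\right) - 36 \cdot 7^{2} \left(-5 + 7\right) = \left(-8 + 31\right) - 36 \cdot 49 \cdot 2 = 23 - 3528 = -3505$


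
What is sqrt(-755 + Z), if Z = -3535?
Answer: I*sqrt(4290) ≈ 65.498*I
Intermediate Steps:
sqrt(-755 + Z) = sqrt(-755 - 3535) = sqrt(-4290) = I*sqrt(4290)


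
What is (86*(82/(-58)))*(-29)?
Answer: 3526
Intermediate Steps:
(86*(82/(-58)))*(-29) = (86*(82*(-1/58)))*(-29) = (86*(-41/29))*(-29) = -3526/29*(-29) = 3526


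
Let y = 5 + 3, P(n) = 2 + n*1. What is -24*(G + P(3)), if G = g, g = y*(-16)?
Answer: 2952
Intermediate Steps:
P(n) = 2 + n
y = 8
g = -128 (g = 8*(-16) = -128)
G = -128
-24*(G + P(3)) = -24*(-128 + (2 + 3)) = -24*(-128 + 5) = -24*(-123) = 2952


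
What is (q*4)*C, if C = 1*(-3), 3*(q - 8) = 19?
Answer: -172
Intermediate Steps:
q = 43/3 (q = 8 + (⅓)*19 = 8 + 19/3 = 43/3 ≈ 14.333)
C = -3
(q*4)*C = ((43/3)*4)*(-3) = (172/3)*(-3) = -172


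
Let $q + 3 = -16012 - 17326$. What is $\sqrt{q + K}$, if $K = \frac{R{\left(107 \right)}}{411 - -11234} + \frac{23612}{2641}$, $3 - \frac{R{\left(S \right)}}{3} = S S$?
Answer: $\frac{i \sqrt{31529447039195572035}}{30754445} \approx 182.58 i$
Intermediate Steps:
$R{\left(S \right)} = 9 - 3 S^{2}$ ($R{\left(S \right)} = 9 - 3 S S = 9 - 3 S^{2}$)
$q = -33341$ ($q = -3 - 33338 = -33341$)
$K = \frac{184275082}{30754445}$ ($K = \frac{9 - 3 \cdot 107^{2}}{411 - -11234} + \frac{23612}{2641} = \frac{9 - 34347}{411 + 11234} + 23612 \cdot \frac{1}{2641} = \frac{9 - 34347}{11645} + \frac{23612}{2641} = \left(-34338\right) \frac{1}{11645} + \frac{23612}{2641} = - \frac{34338}{11645} + \frac{23612}{2641} = \frac{184275082}{30754445} \approx 5.9918$)
$\sqrt{q + K} = \sqrt{-33341 + \frac{184275082}{30754445}} = \sqrt{- \frac{1025199675663}{30754445}} = \frac{i \sqrt{31529447039195572035}}{30754445}$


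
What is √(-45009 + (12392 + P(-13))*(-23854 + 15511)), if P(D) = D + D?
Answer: 3*I*√11468283 ≈ 10159.0*I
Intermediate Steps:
P(D) = 2*D
√(-45009 + (12392 + P(-13))*(-23854 + 15511)) = √(-45009 + (12392 + 2*(-13))*(-23854 + 15511)) = √(-45009 + (12392 - 26)*(-8343)) = √(-45009 + 12366*(-8343)) = √(-45009 - 103169538) = √(-103214547) = 3*I*√11468283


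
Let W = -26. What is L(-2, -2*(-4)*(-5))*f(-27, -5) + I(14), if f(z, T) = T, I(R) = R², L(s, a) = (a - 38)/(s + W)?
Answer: 2549/14 ≈ 182.07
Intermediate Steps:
L(s, a) = (-38 + a)/(-26 + s) (L(s, a) = (a - 38)/(s - 26) = (-38 + a)/(-26 + s))
L(-2, -2*(-4)*(-5))*f(-27, -5) + I(14) = ((-38 - 2*(-4)*(-5))/(-26 - 2))*(-5) + 14² = ((-38 + 8*(-5))/(-28))*(-5) + 196 = -(-38 - 40)/28*(-5) + 196 = -1/28*(-78)*(-5) + 196 = (39/14)*(-5) + 196 = -195/14 + 196 = 2549/14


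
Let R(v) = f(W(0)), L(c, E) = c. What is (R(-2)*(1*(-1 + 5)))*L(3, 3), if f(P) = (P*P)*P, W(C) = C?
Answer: 0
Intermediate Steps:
f(P) = P³ (f(P) = P²*P = P³)
R(v) = 0 (R(v) = 0³ = 0)
(R(-2)*(1*(-1 + 5)))*L(3, 3) = (0*(1*(-1 + 5)))*3 = (0*(1*4))*3 = (0*4)*3 = 0*3 = 0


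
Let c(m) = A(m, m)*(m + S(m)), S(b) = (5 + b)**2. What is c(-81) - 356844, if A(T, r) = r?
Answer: -818139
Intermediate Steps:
c(m) = m*(m + (5 + m)**2)
c(-81) - 356844 = -81*(-81 + (5 - 81)**2) - 356844 = -81*(-81 + (-76)**2) - 356844 = -81*(-81 + 5776) - 356844 = -81*5695 - 356844 = -461295 - 356844 = -818139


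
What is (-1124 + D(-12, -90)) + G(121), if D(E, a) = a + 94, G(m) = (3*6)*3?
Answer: -1066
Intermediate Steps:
G(m) = 54 (G(m) = 18*3 = 54)
D(E, a) = 94 + a
(-1124 + D(-12, -90)) + G(121) = (-1124 + (94 - 90)) + 54 = (-1124 + 4) + 54 = -1120 + 54 = -1066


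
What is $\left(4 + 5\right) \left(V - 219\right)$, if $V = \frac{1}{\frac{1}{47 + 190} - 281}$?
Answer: $- \frac{131262849}{66596} \approx -1971.0$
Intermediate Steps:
$V = - \frac{237}{66596}$ ($V = \frac{1}{\frac{1}{237} - 281} = \frac{1}{- \frac{66596}{237}} = - \frac{237}{66596} \approx -0.0035588$)
$\left(4 + 5\right) \left(V - 219\right) = \left(4 + 5\right) \left(- \frac{237}{66596} - 219\right) = 9 \left(- \frac{237}{66596} - 219\right) = 9 \left(- \frac{14584761}{66596}\right) = - \frac{131262849}{66596}$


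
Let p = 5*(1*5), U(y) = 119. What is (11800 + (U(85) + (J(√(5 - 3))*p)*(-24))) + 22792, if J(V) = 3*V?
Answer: 34711 - 1800*√2 ≈ 32165.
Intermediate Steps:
p = 25 (p = 5*5 = 25)
(11800 + (U(85) + (J(√(5 - 3))*p)*(-24))) + 22792 = (11800 + (119 + ((3*√(5 - 3))*25)*(-24))) + 22792 = (11800 + (119 + ((3*√2)*25)*(-24))) + 22792 = (11800 + (119 + (75*√2)*(-24))) + 22792 = (11800 + (119 - 1800*√2)) + 22792 = (11919 - 1800*√2) + 22792 = 34711 - 1800*√2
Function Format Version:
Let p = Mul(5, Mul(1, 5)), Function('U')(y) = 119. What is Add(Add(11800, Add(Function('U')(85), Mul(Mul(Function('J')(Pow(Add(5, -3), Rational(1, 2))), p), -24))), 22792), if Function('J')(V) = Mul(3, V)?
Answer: Add(34711, Mul(-1800, Pow(2, Rational(1, 2)))) ≈ 32165.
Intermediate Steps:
p = 25 (p = Mul(5, 5) = 25)
Add(Add(11800, Add(Function('U')(85), Mul(Mul(Function('J')(Pow(Add(5, -3), Rational(1, 2))), p), -24))), 22792) = Add(Add(11800, Add(119, Mul(Mul(Mul(3, Pow(Add(5, -3), Rational(1, 2))), 25), -24))), 22792) = Add(Add(11800, Add(119, Mul(Mul(Mul(3, Pow(2, Rational(1, 2))), 25), -24))), 22792) = Add(Add(11800, Add(119, Mul(Mul(75, Pow(2, Rational(1, 2))), -24))), 22792) = Add(Add(11800, Add(119, Mul(-1800, Pow(2, Rational(1, 2))))), 22792) = Add(Add(11919, Mul(-1800, Pow(2, Rational(1, 2)))), 22792) = Add(34711, Mul(-1800, Pow(2, Rational(1, 2))))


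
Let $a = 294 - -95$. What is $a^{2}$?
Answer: $151321$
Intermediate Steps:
$a = 389$ ($a = 294 + 95 = 389$)
$a^{2} = 389^{2} = 151321$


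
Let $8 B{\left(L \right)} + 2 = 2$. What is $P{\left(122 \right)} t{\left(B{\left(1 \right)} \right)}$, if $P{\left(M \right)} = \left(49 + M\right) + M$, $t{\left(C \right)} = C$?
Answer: $0$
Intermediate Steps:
$B{\left(L \right)} = 0$ ($B{\left(L \right)} = - \frac{1}{4} + \frac{1}{8} \cdot 2 = - \frac{1}{4} + \frac{1}{4} = 0$)
$P{\left(M \right)} = 49 + 2 M$
$P{\left(122 \right)} t{\left(B{\left(1 \right)} \right)} = \left(49 + 2 \cdot 122\right) 0 = \left(49 + 244\right) 0 = 293 \cdot 0 = 0$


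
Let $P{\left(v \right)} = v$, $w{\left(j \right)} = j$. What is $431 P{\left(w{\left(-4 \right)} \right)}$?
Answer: $-1724$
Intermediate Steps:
$431 P{\left(w{\left(-4 \right)} \right)} = 431 \left(-4\right) = -1724$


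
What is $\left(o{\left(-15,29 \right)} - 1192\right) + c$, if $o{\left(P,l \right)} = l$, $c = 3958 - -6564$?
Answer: $9359$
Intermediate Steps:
$c = 10522$ ($c = 3958 + 6564 = 10522$)
$\left(o{\left(-15,29 \right)} - 1192\right) + c = \left(29 - 1192\right) + 10522 = -1163 + 10522 = 9359$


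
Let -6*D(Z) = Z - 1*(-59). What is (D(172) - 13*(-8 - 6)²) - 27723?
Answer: -60619/2 ≈ -30310.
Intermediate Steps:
D(Z) = -59/6 - Z/6 (D(Z) = -(Z - 1*(-59))/6 = -(Z + 59)/6 = -(59 + Z)/6 = -59/6 - Z/6)
(D(172) - 13*(-8 - 6)²) - 27723 = ((-59/6 - ⅙*172) - 13*(-8 - 6)²) - 27723 = ((-59/6 - 86/3) - 13*(-14)²) - 27723 = (-77/2 - 13*196) - 27723 = (-77/2 - 2548) - 27723 = -5173/2 - 27723 = -60619/2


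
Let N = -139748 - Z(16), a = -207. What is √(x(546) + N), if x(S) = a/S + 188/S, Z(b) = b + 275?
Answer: I*√41747876898/546 ≈ 374.22*I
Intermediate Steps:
Z(b) = 275 + b
x(S) = -19/S (x(S) = -207/S + 188/S = -19/S)
N = -140039 (N = -139748 - (275 + 16) = -139748 - 1*291 = -139748 - 291 = -140039)
√(x(546) + N) = √(-19/546 - 140039) = √(-76461313/546) = I*√41747876898/546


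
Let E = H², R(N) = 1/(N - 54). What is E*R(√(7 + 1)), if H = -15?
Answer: -6075/1454 - 225*√2/1454 ≈ -4.3970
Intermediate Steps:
R(N) = 1/(-54 + N)
E = 225 (E = (-15)² = 225)
E*R(√(7 + 1)) = 225/(-54 + √(7 + 1)) = 225/(-54 + √8) = 225/(-54 + 2*√2)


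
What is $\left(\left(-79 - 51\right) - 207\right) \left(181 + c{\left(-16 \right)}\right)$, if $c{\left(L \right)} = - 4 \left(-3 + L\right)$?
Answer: $-86609$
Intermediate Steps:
$c{\left(L \right)} = 12 - 4 L$
$\left(\left(-79 - 51\right) - 207\right) \left(181 + c{\left(-16 \right)}\right) = \left(\left(-79 - 51\right) - 207\right) \left(181 + \left(12 - -64\right)\right) = \left(\left(-79 - 51\right) - 207\right) \left(181 + \left(12 + 64\right)\right) = \left(-130 - 207\right) \left(181 + 76\right) = \left(-337\right) 257 = -86609$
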